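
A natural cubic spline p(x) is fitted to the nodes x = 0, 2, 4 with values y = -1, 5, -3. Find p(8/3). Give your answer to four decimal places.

3.6296

Write M_i for p''(x_i). With h_i = 2, 2 and divided differences Δ_i = 3, -4, the continuity of p' gives the tridiagonal system
  2·M_0 + 8·M_1 + 2·M_2 = 6(Δ_1 - Δ_0) = -42
Natural end conditions: M_0 = M_2 = 0.
Forward elimination and back-substitution give M_0 = 0, M_1 = -21/4, M_2 = 0.
On [2, 4], p(x) = 5 - 1/2·(x - 2) - 21/8·(x - 2)² + 7/16·(x - 2)³.
With (x - 2) = 2/3: p(8/3) = 98/27.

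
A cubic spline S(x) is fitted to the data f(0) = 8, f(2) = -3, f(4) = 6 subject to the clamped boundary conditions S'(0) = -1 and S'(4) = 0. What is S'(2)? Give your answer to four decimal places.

-0.5000

Write σ_i for S''(x_i). With h_i = 2, 2 and divided differences Δ_i = -11/2, 9/2, the continuity of S' gives the tridiagonal system
  2·σ_0 + 8·σ_1 + 2·σ_2 = 6(Δ_1 - Δ_0) = 60
Clamped end conditions give two more equations: 2h_0·σ_0 + h_0·σ_1 = 6(Δ_0 - S'(0)) = -27 and h_1·σ_1 + 2h_1·σ_2 = 6(S'(4) - Δ_1) = -27.
Forward elimination and back-substitution give σ_0 = -14, σ_1 = 29/2, σ_2 = -14.
On [2, 4], S'(x) = b_1 + 2c_1·(x - 2) + 3d_1·(x - 2)² with b_1 = Δ_1 - h_1(2σ_1 + σ_2)/6 = -1/2, c_1 = σ_1/2 = 29/4, d_1 = (σ_2 - σ_1)/(6h_1) = -19/8. So S'(2) = -1/2.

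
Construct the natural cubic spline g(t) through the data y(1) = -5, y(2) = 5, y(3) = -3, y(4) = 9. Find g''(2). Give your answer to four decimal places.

With M_i denoting the second derivative at x_i, h_i = 1, 1, 1, and Δ_i = (y_(i+1) − y_i)/h_i = 10, -8, 12:
  1·M_0 + 4·M_1 + 1·M_2 = 6(Δ_1 - Δ_0) = -108
  1·M_1 + 4·M_2 + 1·M_3 = 6(Δ_2 - Δ_1) = 120
Natural end conditions: M_0 = M_3 = 0.
Forward elimination and back-substitution give M_0 = 0, M_1 = -184/5, M_2 = 196/5, M_3 = 0.

-36.8000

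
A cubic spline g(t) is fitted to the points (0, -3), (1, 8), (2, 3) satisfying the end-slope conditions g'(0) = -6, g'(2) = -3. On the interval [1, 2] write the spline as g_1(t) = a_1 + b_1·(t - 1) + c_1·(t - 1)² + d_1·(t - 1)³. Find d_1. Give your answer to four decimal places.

With σ_i denoting the second derivative at x_i, h_i = 1, 1, and Δ_i = (y_(i+1) − y_i)/h_i = 11, -5:
  1·σ_0 + 4·σ_1 + 1·σ_2 = 6(Δ_1 - Δ_0) = -96
Clamped end conditions give two more equations: 2h_0·σ_0 + h_0·σ_1 = 6(Δ_0 - g'(0)) = 102 and h_1·σ_1 + 2h_1·σ_2 = 6(g'(2) - Δ_1) = 12.
Hence σ_0 = 153/2, σ_1 = -51, σ_2 = 63/2.
On [1, 2], with g_1(t) = a_1 + b_1·(t - 1) + c_1·(t - 1)² + d_1·(t - 1)³: c_1 = σ_1/2 = -51/2, d_1 = (σ_2 - σ_1)/(6h_1) = 55/4, b_1 = Δ_1 - h_1(2σ_1 + σ_2)/6 = 27/4.

13.7500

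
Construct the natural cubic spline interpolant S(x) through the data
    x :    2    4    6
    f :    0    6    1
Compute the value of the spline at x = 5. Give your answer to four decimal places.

Write M_i for S''(x_i). With h_i = 2, 2 and divided differences Δ_i = 3, -5/2, the continuity of S' gives the tridiagonal system
  2·M_0 + 8·M_1 + 2·M_2 = 6(Δ_1 - Δ_0) = -33
Natural end conditions: M_0 = M_2 = 0.
Solving the tridiagonal system: M_0 = 0, M_1 = -33/8, M_2 = 0.
On [4, 6], S(x) = 6 + 1/4·(x - 4) - 33/16·(x - 4)² + 11/32·(x - 4)³.
With (x - 4) = 1: S(5) = 145/32.

4.5313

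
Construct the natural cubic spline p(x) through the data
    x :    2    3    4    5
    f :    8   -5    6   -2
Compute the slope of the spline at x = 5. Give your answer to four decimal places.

-14.6667

Write m_i for p''(x_i). With h_i = 1, 1, 1 and divided differences Δ_i = -13, 11, -8, the continuity of p' gives the tridiagonal system
  1·m_0 + 4·m_1 + 1·m_2 = 6(Δ_1 - Δ_0) = 144
  1·m_1 + 4·m_2 + 1·m_3 = 6(Δ_2 - Δ_1) = -114
Natural end conditions: m_0 = m_3 = 0.
Hence m_0 = 0, m_1 = 46, m_2 = -40, m_3 = 0.
On [4, 5], p'(x) = b_2 + 2c_2·(x - 4) + 3d_2·(x - 4)² with b_2 = Δ_2 - h_2(2m_2 + m_3)/6 = 16/3, c_2 = m_2/2 = -20, d_2 = (m_3 - m_2)/(6h_2) = 20/3. So p'(5) = -44/3.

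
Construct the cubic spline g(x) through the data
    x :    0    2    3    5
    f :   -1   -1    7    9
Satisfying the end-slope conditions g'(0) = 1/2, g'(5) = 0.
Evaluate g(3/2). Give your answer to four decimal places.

Let M_i = g''(x_i). Step sizes h_i = 2, 1, 2; slopes of the chords Δ_i = (y_(i+1) - y_i)/h_i = 0, 8, 1.
  2·M_0 + 6·M_1 + 1·M_2 = 6(Δ_1 - Δ_0) = 48
  1·M_1 + 6·M_2 + 2·M_3 = 6(Δ_2 - Δ_1) = -42
Clamped end conditions give two more equations: 2h_0·M_0 + h_0·M_1 = 6(Δ_0 - g'(0)) = -3 and h_2·M_2 + 2h_2·M_3 = 6(g'(5) - Δ_2) = -6.
Solving: M_0 = -215/32, M_1 = 191/16, M_2 = -163/16, M_3 = 115/32.
On [0, 2], g(x) = -1 + 1/2·x - 215/64·x² + 199/128·x³.
With x = 3/2: g(3/2) = -2623/1024.

-2.5615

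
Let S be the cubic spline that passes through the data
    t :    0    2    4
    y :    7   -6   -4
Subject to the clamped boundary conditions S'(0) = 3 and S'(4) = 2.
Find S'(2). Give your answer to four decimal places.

Put σ_i = S'' at the i-th knot. Here h = (2, 2) and Δ = (-13/2, 1), so the interior equations h_(i-1)·σ_(i-1) + 2(h_(i-1)+h_i)·σ_i + h_i·σ_(i+1) = 6(Δ_i − Δ_(i-1)) read
  2·σ_0 + 8·σ_1 + 2·σ_2 = 6(Δ_1 - Δ_0) = 45
Clamped end conditions give two more equations: 2h_0·σ_0 + h_0·σ_1 = 6(Δ_0 - S'(0)) = -57 and h_1·σ_1 + 2h_1·σ_2 = 6(S'(4) - Δ_1) = 6.
Hence σ_0 = -161/8, σ_1 = 47/4, σ_2 = -35/8.
On [2, 4], S'(t) = b_1 + 2c_1·(t - 2) + 3d_1·(t - 2)² with b_1 = Δ_1 - h_1(2σ_1 + σ_2)/6 = -43/8, c_1 = σ_1/2 = 47/8, d_1 = (σ_2 - σ_1)/(6h_1) = -43/32. So S'(2) = -43/8.

-5.3750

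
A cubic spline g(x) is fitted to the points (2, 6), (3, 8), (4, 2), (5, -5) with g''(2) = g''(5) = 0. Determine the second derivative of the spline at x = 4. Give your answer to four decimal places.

Put M_i = g'' at the i-th knot. Here h = (1, 1, 1) and Δ = (2, -6, -7), so the interior equations h_(i-1)·M_(i-1) + 2(h_(i-1)+h_i)·M_i + h_i·M_(i+1) = 6(Δ_i − Δ_(i-1)) read
  1·M_0 + 4·M_1 + 1·M_2 = 6(Δ_1 - Δ_0) = -48
  1·M_1 + 4·M_2 + 1·M_3 = 6(Δ_2 - Δ_1) = -6
Natural end conditions: M_0 = M_3 = 0.
Hence M_0 = 0, M_1 = -62/5, M_2 = 8/5, M_3 = 0.

1.6000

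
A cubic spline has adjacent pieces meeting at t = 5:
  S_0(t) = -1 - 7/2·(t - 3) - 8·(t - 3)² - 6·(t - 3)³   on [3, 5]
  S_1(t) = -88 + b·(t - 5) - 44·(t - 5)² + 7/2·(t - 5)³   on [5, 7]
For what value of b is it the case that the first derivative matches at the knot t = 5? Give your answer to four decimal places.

-107.5000

S_0'(t) = -7/2 - 16·(t - 3) - 18·(t - 3)², so S_0'(5) = -215/2. On the right, S_1'(5) = b, so b = -215/2.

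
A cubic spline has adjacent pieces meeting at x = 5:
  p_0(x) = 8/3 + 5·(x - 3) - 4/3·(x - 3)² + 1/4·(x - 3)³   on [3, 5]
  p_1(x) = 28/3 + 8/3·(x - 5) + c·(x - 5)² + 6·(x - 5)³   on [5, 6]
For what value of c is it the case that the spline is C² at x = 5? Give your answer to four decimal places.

0.1667

p_0''(x) = -8/3 + 3/2·(x - 3), so p_0''(5) = 1/3. On the right, p_1''(5) = 2c, so c = 1/6.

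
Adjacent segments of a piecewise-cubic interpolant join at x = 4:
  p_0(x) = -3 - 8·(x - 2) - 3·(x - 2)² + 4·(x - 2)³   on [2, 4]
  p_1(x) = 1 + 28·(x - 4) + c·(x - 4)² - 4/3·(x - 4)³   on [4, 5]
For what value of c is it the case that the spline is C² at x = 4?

21

p_0''(x) = -6 + 24·(x - 2), so p_0''(4) = 42. On the right, p_1''(4) = 2c, so c = 21.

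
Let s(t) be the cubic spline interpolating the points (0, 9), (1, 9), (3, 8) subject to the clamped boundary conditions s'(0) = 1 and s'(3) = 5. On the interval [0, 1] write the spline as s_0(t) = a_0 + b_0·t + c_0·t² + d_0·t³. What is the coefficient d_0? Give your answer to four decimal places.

Put M_i = s'' at the i-th knot. Here h = (1, 2) and Δ = (0, -1/2), so the interior equations h_(i-1)·M_(i-1) + 2(h_(i-1)+h_i)·M_i + h_i·M_(i+1) = 6(Δ_i − Δ_(i-1)) read
  1·M_0 + 6·M_1 + 2·M_2 = 6(Δ_1 - Δ_0) = -3
Clamped end conditions give two more equations: 2h_0·M_0 + h_0·M_1 = 6(Δ_0 - s'(0)) = -6 and h_1·M_1 + 2h_1·M_2 = 6(s'(3) - Δ_1) = 33.
Solving: M_0 = -7/6, M_1 = -11/3, M_2 = 121/12.
On [0, 1], with s_0(t) = a_0 + b_0·t + c_0·t² + d_0·t³: c_0 = M_0/2 = -7/12, d_0 = (M_1 - M_0)/(6h_0) = -5/12, b_0 = Δ_0 - h_0(2M_0 + M_1)/6 = 1.

-0.4167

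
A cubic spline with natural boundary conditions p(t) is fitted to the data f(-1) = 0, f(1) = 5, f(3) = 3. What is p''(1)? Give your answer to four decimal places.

Write M_i for p''(x_i). With h_i = 2, 2 and divided differences Δ_i = 5/2, -1, the continuity of p' gives the tridiagonal system
  2·M_0 + 8·M_1 + 2·M_2 = 6(Δ_1 - Δ_0) = -21
Natural end conditions: M_0 = M_2 = 0.
Forward elimination and back-substitution give M_0 = 0, M_1 = -21/8, M_2 = 0.

-2.6250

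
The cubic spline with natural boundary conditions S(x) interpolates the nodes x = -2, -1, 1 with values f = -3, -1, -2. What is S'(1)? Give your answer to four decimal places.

Put M_i = S'' at the i-th knot. Here h = (1, 2) and Δ = (2, -1/2), so the interior equations h_(i-1)·M_(i-1) + 2(h_(i-1)+h_i)·M_i + h_i·M_(i+1) = 6(Δ_i − Δ_(i-1)) read
  1·M_0 + 6·M_1 + 2·M_2 = 6(Δ_1 - Δ_0) = -15
Natural end conditions: M_0 = M_2 = 0.
Hence M_0 = 0, M_1 = -5/2, M_2 = 0.
On [-1, 1], S'(x) = b_1 + 2c_1·(x + 1) + 3d_1·(x + 1)² with b_1 = Δ_1 - h_1(2M_1 + M_2)/6 = 7/6, c_1 = M_1/2 = -5/4, d_1 = (M_2 - M_1)/(6h_1) = 5/24. So S'(1) = -4/3.

-1.3333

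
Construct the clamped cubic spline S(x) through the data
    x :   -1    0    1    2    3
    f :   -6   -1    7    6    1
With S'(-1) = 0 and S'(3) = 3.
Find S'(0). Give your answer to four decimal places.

Put M_i = S'' at the i-th knot. Here h = (1, 1, 1, 1) and Δ = (5, 8, -1, -5), so the interior equations h_(i-1)·M_(i-1) + 2(h_(i-1)+h_i)·M_i + h_i·M_(i+1) = 6(Δ_i − Δ_(i-1)) read
  1·M_0 + 4·M_1 + 1·M_2 = 6(Δ_1 - Δ_0) = 18
  1·M_1 + 4·M_2 + 1·M_3 = 6(Δ_2 - Δ_1) = -54
  1·M_2 + 4·M_3 + 1·M_4 = 6(Δ_3 - Δ_2) = -24
Clamped end conditions give two more equations: 2h_0·M_0 + h_0·M_1 = 6(Δ_0 - S'(-1)) = 30 and h_3·M_3 + 2h_3·M_4 = 6(S'(3) - Δ_3) = 48.
Hence M_0 = 90/7, M_1 = 30/7, M_2 = -12, M_3 = -72/7, M_4 = 204/7.
On [0, 1], S'(x) = b_1 + 2c_1·x + 3d_1·x² with b_1 = Δ_1 - h_1(2M_1 + M_2)/6 = 60/7, c_1 = M_1/2 = 15/7, d_1 = (M_2 - M_1)/(6h_1) = -19/7. So S'(0) = 60/7.

8.5714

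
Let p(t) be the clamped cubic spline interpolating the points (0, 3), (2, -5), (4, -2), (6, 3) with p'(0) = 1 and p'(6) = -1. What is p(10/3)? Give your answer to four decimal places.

-4.4370

With m_i denoting the second derivative at x_i, h_i = 2, 2, 2, and Δ_i = (y_(i+1) − y_i)/h_i = -4, 3/2, 5/2:
  2·m_0 + 8·m_1 + 2·m_2 = 6(Δ_1 - Δ_0) = 33
  2·m_1 + 8·m_2 + 2·m_3 = 6(Δ_2 - Δ_1) = 6
Clamped end conditions give two more equations: 2h_0·m_0 + h_0·m_1 = 6(Δ_0 - p'(0)) = -30 and h_2·m_2 + 2h_2·m_3 = 6(p'(6) - Δ_2) = -21.
Solving the tridiagonal system: m_0 = -163/15, m_1 = 101/15, m_2 = 13/30, m_3 = -82/15.
On [2, 4], p(t) = -5 - 47/15·(t - 2) + 101/30·(t - 2)² - 21/40·(t - 2)³.
With (t - 2) = 4/3: p(10/3) = -599/135.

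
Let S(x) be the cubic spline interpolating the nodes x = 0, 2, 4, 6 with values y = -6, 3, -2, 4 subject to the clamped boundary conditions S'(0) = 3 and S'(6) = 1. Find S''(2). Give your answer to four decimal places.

-8.9667

Write m_i for S''(x_i). With h_i = 2, 2, 2 and divided differences Δ_i = 9/2, -5/2, 3, the continuity of S' gives the tridiagonal system
  2·m_0 + 8·m_1 + 2·m_2 = 6(Δ_1 - Δ_0) = -42
  2·m_1 + 8·m_2 + 2·m_3 = 6(Δ_2 - Δ_1) = 33
Clamped end conditions give two more equations: 2h_0·m_0 + h_0·m_1 = 6(Δ_0 - S'(0)) = 9 and h_2·m_2 + 2h_2·m_3 = 6(S'(6) - Δ_2) = -12.
Forward elimination and back-substitution give m_0 = 101/15, m_1 = -269/30, m_2 = 122/15, m_3 = -106/15.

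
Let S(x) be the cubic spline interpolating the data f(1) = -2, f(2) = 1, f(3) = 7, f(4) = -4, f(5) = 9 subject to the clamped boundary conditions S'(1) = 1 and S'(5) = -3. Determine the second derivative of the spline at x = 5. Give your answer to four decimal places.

-82.1071

Write σ_i for S''(x_i). With h_i = 1, 1, 1, 1 and divided differences Δ_i = 3, 6, -11, 13, the continuity of S' gives the tridiagonal system
  1·σ_0 + 4·σ_1 + 1·σ_2 = 6(Δ_1 - Δ_0) = 18
  1·σ_1 + 4·σ_2 + 1·σ_3 = 6(Δ_2 - Δ_1) = -102
  1·σ_2 + 4·σ_3 + 1·σ_4 = 6(Δ_3 - Δ_2) = 144
Clamped end conditions give two more equations: 2h_0·σ_0 + h_0·σ_1 = 6(Δ_0 - S'(1)) = 12 and h_3·σ_3 + 2h_3·σ_4 = 6(S'(5) - Δ_3) = -96.
Solving: σ_0 = -67/28, σ_1 = 235/14, σ_2 = -187/4, σ_3 = 955/14, σ_4 = -2299/28.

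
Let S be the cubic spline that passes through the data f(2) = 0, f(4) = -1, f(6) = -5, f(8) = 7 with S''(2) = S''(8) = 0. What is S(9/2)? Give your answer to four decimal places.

-2.4344

Write M_i for S''(x_i). With h_i = 2, 2, 2 and divided differences Δ_i = -1/2, -2, 6, the continuity of S' gives the tridiagonal system
  2·M_0 + 8·M_1 + 2·M_2 = 6(Δ_1 - Δ_0) = -9
  2·M_1 + 8·M_2 + 2·M_3 = 6(Δ_2 - Δ_1) = 48
Natural end conditions: M_0 = M_3 = 0.
Solving the tridiagonal system: M_0 = 0, M_1 = -14/5, M_2 = 67/10, M_3 = 0.
On [4, 6], S(x) = -1 - 71/30·(x - 4) - 7/5·(x - 4)² + 19/24·(x - 4)³.
With (x - 4) = 1/2: S(9/2) = -779/320.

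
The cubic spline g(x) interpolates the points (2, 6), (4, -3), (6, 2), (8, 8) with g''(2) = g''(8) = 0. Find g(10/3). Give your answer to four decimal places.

-1.3580

With m_i denoting the second derivative at x_i, h_i = 2, 2, 2, and Δ_i = (y_(i+1) − y_i)/h_i = -9/2, 5/2, 3:
  2·m_0 + 8·m_1 + 2·m_2 = 6(Δ_1 - Δ_0) = 42
  2·m_1 + 8·m_2 + 2·m_3 = 6(Δ_2 - Δ_1) = 3
Natural end conditions: m_0 = m_3 = 0.
Solving: m_0 = 0, m_1 = 11/2, m_2 = -1, m_3 = 0.
On [2, 4], g(x) = 6 - 19/3·(x - 2) + 0·(x - 2)² + 11/24·(x - 2)³.
With (x - 2) = 4/3: g(10/3) = -110/81.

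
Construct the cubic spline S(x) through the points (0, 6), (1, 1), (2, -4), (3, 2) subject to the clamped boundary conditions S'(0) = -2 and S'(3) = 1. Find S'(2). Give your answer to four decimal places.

Let M_i = S''(x_i). Step sizes h_i = 1, 1, 1; slopes of the chords Δ_i = (y_(i+1) - y_i)/h_i = -5, -5, 6.
  1·M_0 + 4·M_1 + 1·M_2 = 6(Δ_1 - Δ_0) = 0
  1·M_1 + 4·M_2 + 1·M_3 = 6(Δ_2 - Δ_1) = 66
Clamped end conditions give two more equations: 2h_0·M_0 + h_0·M_1 = 6(Δ_0 - S'(0)) = -18 and h_2·M_2 + 2h_2·M_3 = 6(S'(3) - Δ_2) = -30.
Solving the tridiagonal system: M_0 = -34/5, M_1 = -22/5, M_2 = 122/5, M_3 = -136/5.
On [2, 3], S'(x) = b_2 + 2c_2·(x - 2) + 3d_2·(x - 2)² with b_2 = Δ_2 - h_2(2M_2 + M_3)/6 = 12/5, c_2 = M_2/2 = 61/5, d_2 = (M_3 - M_2)/(6h_2) = -43/5. So S'(2) = 12/5.

2.4000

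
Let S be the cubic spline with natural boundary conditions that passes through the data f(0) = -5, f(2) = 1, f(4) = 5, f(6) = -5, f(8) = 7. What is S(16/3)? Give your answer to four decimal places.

Let M_i = S''(x_i). Step sizes h_i = 2, 2, 2, 2; slopes of the chords Δ_i = (y_(i+1) - y_i)/h_i = 3, 2, -5, 6.
  2·M_0 + 8·M_1 + 2·M_2 = 6(Δ_1 - Δ_0) = -6
  2·M_1 + 8·M_2 + 2·M_3 = 6(Δ_2 - Δ_1) = -42
  2·M_2 + 8·M_3 + 2·M_4 = 6(Δ_3 - Δ_2) = 66
Natural end conditions: M_0 = M_4 = 0.
Hence M_0 = 0, M_1 = 9/7, M_2 = -57/7, M_3 = 72/7, M_4 = 0.
On [4, 6], S(t) = 5 - 3·(t - 4) - 57/14·(t - 4)² + 43/28·(t - 4)³.
With (t - 4) = 4/3: S(16/3) = -491/189.

-2.5979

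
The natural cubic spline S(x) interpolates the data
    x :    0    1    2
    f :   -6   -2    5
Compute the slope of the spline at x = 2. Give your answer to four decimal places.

7.7500

Put σ_i = S'' at the i-th knot. Here h = (1, 1) and Δ = (4, 7), so the interior equations h_(i-1)·σ_(i-1) + 2(h_(i-1)+h_i)·σ_i + h_i·σ_(i+1) = 6(Δ_i − Δ_(i-1)) read
  1·σ_0 + 4·σ_1 + 1·σ_2 = 6(Δ_1 - Δ_0) = 18
Natural end conditions: σ_0 = σ_2 = 0.
Forward elimination and back-substitution give σ_0 = 0, σ_1 = 9/2, σ_2 = 0.
On [1, 2], S'(x) = b_1 + 2c_1·(x - 1) + 3d_1·(x - 1)² with b_1 = Δ_1 - h_1(2σ_1 + σ_2)/6 = 11/2, c_1 = σ_1/2 = 9/4, d_1 = (σ_2 - σ_1)/(6h_1) = -3/4. So S'(2) = 31/4.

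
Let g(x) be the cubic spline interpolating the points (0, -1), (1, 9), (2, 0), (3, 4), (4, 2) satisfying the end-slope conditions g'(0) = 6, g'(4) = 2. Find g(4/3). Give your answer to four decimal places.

7.0397

Let M_i = g''(x_i). Step sizes h_i = 1, 1, 1, 1; slopes of the chords Δ_i = (y_(i+1) - y_i)/h_i = 10, -9, 4, -2.
  1·M_0 + 4·M_1 + 1·M_2 = 6(Δ_1 - Δ_0) = -114
  1·M_1 + 4·M_2 + 1·M_3 = 6(Δ_2 - Δ_1) = 78
  1·M_2 + 4·M_3 + 1·M_4 = 6(Δ_3 - Δ_2) = -36
Clamped end conditions give two more equations: 2h_0·M_0 + h_0·M_1 = 6(Δ_0 - g'(0)) = 24 and h_3·M_3 + 2h_3·M_4 = 6(g'(4) - Δ_3) = 24.
Solving: M_0 = 989/28, M_1 = -653/14, M_2 = 149/4, M_3 = -341/14, M_4 = 677/28.
On [1, 2], g(x) = 9 + 19/56·(x - 1) - 653/28·(x - 1)² + 783/56·(x - 1)³.
With (x - 1) = 1/3: g(4/3) = 887/126.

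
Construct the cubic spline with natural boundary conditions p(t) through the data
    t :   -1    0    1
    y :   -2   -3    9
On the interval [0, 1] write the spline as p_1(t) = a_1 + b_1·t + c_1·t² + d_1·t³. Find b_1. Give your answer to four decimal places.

5.5000

Put M_i = p'' at the i-th knot. Here h = (1, 1) and Δ = (-1, 12), so the interior equations h_(i-1)·M_(i-1) + 2(h_(i-1)+h_i)·M_i + h_i·M_(i+1) = 6(Δ_i − Δ_(i-1)) read
  1·M_0 + 4·M_1 + 1·M_2 = 6(Δ_1 - Δ_0) = 78
Natural end conditions: M_0 = M_2 = 0.
Solving: M_0 = 0, M_1 = 39/2, M_2 = 0.
On [0, 1], with p_1(t) = a_1 + b_1·t + c_1·t² + d_1·t³: c_1 = M_1/2 = 39/4, d_1 = (M_2 - M_1)/(6h_1) = -13/4, b_1 = Δ_1 - h_1(2M_1 + M_2)/6 = 11/2.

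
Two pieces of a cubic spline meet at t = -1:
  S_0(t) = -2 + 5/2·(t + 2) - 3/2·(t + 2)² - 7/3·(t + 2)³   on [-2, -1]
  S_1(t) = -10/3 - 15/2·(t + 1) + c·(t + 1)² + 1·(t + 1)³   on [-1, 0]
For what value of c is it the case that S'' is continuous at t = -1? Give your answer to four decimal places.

-8.5000

S_0''(t) = -3 - 14·(t + 2), so S_0''(-1) = -17. On the right, S_1''(-1) = 2c, so c = -17/2.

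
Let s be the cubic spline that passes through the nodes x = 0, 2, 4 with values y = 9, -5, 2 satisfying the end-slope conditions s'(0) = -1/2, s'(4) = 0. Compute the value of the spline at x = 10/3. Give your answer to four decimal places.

Write σ_i for s''(x_i). With h_i = 2, 2 and divided differences Δ_i = -7, 7/2, the continuity of s' gives the tridiagonal system
  2·σ_0 + 8·σ_1 + 2·σ_2 = 6(Δ_1 - Δ_0) = 63
Clamped end conditions give two more equations: 2h_0·σ_0 + h_0·σ_1 = 6(Δ_0 - s'(0)) = -39 and h_1·σ_1 + 2h_1·σ_2 = 6(s'(4) - Δ_1) = -21.
Forward elimination and back-substitution give σ_0 = -35/2, σ_1 = 31/2, σ_2 = -13.
On [2, 4], s(x) = -5 - 5/2·(x - 2) + 31/4·(x - 2)² - 19/8·(x - 2)³.
With (x - 2) = 4/3: s(10/3) = -5/27.

-0.1852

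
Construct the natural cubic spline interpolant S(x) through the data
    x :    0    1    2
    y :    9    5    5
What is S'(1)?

Let σ_i = S''(x_i). Step sizes h_i = 1, 1; slopes of the chords Δ_i = (y_(i+1) - y_i)/h_i = -4, 0.
  1·σ_0 + 4·σ_1 + 1·σ_2 = 6(Δ_1 - Δ_0) = 24
Natural end conditions: σ_0 = σ_2 = 0.
Solving: σ_0 = 0, σ_1 = 6, σ_2 = 0.
On [1, 2], S'(x) = b_1 + 2c_1·(x - 1) + 3d_1·(x - 1)² with b_1 = Δ_1 - h_1(2σ_1 + σ_2)/6 = -2, c_1 = σ_1/2 = 3, d_1 = (σ_2 - σ_1)/(6h_1) = -1. So S'(1) = -2.

-2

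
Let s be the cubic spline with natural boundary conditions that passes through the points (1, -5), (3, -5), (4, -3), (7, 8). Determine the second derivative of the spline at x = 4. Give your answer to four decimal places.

Put M_i = s'' at the i-th knot. Here h = (2, 1, 3) and Δ = (0, 2, 11/3), so the interior equations h_(i-1)·M_(i-1) + 2(h_(i-1)+h_i)·M_i + h_i·M_(i+1) = 6(Δ_i − Δ_(i-1)) read
  2·M_0 + 6·M_1 + 1·M_2 = 6(Δ_1 - Δ_0) = 12
  1·M_1 + 8·M_2 + 3·M_3 = 6(Δ_2 - Δ_1) = 10
Natural end conditions: M_0 = M_3 = 0.
Hence M_0 = 0, M_1 = 86/47, M_2 = 48/47, M_3 = 0.

1.0213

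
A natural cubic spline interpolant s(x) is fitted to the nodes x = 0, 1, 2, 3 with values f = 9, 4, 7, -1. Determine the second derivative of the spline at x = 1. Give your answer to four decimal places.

Write M_i for s''(x_i). With h_i = 1, 1, 1 and divided differences Δ_i = -5, 3, -8, the continuity of s' gives the tridiagonal system
  1·M_0 + 4·M_1 + 1·M_2 = 6(Δ_1 - Δ_0) = 48
  1·M_1 + 4·M_2 + 1·M_3 = 6(Δ_2 - Δ_1) = -66
Natural end conditions: M_0 = M_3 = 0.
Solving the tridiagonal system: M_0 = 0, M_1 = 86/5, M_2 = -104/5, M_3 = 0.

17.2000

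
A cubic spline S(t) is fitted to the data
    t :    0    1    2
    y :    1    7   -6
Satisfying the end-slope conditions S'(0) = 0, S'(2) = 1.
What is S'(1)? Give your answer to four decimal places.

Put σ_i = S'' at the i-th knot. Here h = (1, 1) and Δ = (6, -13), so the interior equations h_(i-1)·σ_(i-1) + 2(h_(i-1)+h_i)·σ_i + h_i·σ_(i+1) = 6(Δ_i − Δ_(i-1)) read
  1·σ_0 + 4·σ_1 + 1·σ_2 = 6(Δ_1 - Δ_0) = -114
Clamped end conditions give two more equations: 2h_0·σ_0 + h_0·σ_1 = 6(Δ_0 - S'(0)) = 36 and h_1·σ_1 + 2h_1·σ_2 = 6(S'(2) - Δ_1) = 84.
Solving: σ_0 = 47, σ_1 = -58, σ_2 = 71.
On [1, 2], S'(t) = b_1 + 2c_1·(t - 1) + 3d_1·(t - 1)² with b_1 = Δ_1 - h_1(2σ_1 + σ_2)/6 = -11/2, c_1 = σ_1/2 = -29, d_1 = (σ_2 - σ_1)/(6h_1) = 43/2. So S'(1) = -11/2.

-5.5000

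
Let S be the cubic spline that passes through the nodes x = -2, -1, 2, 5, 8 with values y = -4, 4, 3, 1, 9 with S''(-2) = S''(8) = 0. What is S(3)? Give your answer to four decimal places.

1.0768

Write σ_i for S''(x_i). With h_i = 1, 3, 3, 3 and divided differences Δ_i = 8, -1/3, -2/3, 8/3, the continuity of S' gives the tridiagonal system
  1·σ_0 + 8·σ_1 + 3·σ_2 = 6(Δ_1 - Δ_0) = -50
  3·σ_1 + 12·σ_2 + 3·σ_3 = 6(Δ_2 - Δ_1) = -2
  3·σ_2 + 12·σ_3 + 3·σ_4 = 6(Δ_3 - Δ_2) = 20
Natural end conditions: σ_0 = σ_4 = 0.
Hence σ_0 = 0, σ_1 = -361/54, σ_2 = 94/81, σ_3 = 223/162, σ_4 = 0.
On [2, 5], S(x) = 3 - 815/324·(x - 2) + 47/81·(x - 2)² + 35/2916·(x - 2)³.
With (x - 2) = 1: S(3) = 785/729.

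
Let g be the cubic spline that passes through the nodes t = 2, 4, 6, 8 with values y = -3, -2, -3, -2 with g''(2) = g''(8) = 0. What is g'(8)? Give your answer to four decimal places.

0.8333

With M_i denoting the second derivative at x_i, h_i = 2, 2, 2, and Δ_i = (y_(i+1) − y_i)/h_i = 1/2, -1/2, 1/2:
  2·M_0 + 8·M_1 + 2·M_2 = 6(Δ_1 - Δ_0) = -6
  2·M_1 + 8·M_2 + 2·M_3 = 6(Δ_2 - Δ_1) = 6
Natural end conditions: M_0 = M_3 = 0.
Solving: M_0 = 0, M_1 = -1, M_2 = 1, M_3 = 0.
On [6, 8], g'(t) = b_2 + 2c_2·(t - 6) + 3d_2·(t - 6)² with b_2 = Δ_2 - h_2(2M_2 + M_3)/6 = -1/6, c_2 = M_2/2 = 1/2, d_2 = (M_3 - M_2)/(6h_2) = -1/12. So g'(8) = 5/6.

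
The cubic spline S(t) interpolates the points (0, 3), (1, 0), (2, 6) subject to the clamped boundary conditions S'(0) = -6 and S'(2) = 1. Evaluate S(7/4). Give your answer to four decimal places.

Write σ_i for S''(x_i). With h_i = 1, 1 and divided differences Δ_i = -3, 6, the continuity of S' gives the tridiagonal system
  1·σ_0 + 4·σ_1 + 1·σ_2 = 6(Δ_1 - Δ_0) = 54
Clamped end conditions give two more equations: 2h_0·σ_0 + h_0·σ_1 = 6(Δ_0 - S'(0)) = 18 and h_1·σ_1 + 2h_1·σ_2 = 6(S'(2) - Δ_1) = -30.
Solving: σ_0 = -1, σ_1 = 20, σ_2 = -25.
On [1, 2], S(t) = 0 + 7/2·(t - 1) + 10·(t - 1)² - 15/2·(t - 1)³.
With (t - 1) = 3/4: S(7/4) = 651/128.

5.0859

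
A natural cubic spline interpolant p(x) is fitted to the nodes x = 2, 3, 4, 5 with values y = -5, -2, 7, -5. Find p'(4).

0

With σ_i denoting the second derivative at x_i, h_i = 1, 1, 1, and Δ_i = (y_(i+1) − y_i)/h_i = 3, 9, -12:
  1·σ_0 + 4·σ_1 + 1·σ_2 = 6(Δ_1 - Δ_0) = 36
  1·σ_1 + 4·σ_2 + 1·σ_3 = 6(Δ_2 - Δ_1) = -126
Natural end conditions: σ_0 = σ_3 = 0.
Hence σ_0 = 0, σ_1 = 18, σ_2 = -36, σ_3 = 0.
On [4, 5], p'(x) = b_2 + 2c_2·(x - 4) + 3d_2·(x - 4)² with b_2 = Δ_2 - h_2(2σ_2 + σ_3)/6 = 0, c_2 = σ_2/2 = -18, d_2 = (σ_3 - σ_2)/(6h_2) = 6. So p'(4) = 0.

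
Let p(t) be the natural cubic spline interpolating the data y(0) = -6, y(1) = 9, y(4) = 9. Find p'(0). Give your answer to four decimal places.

Write M_i for p''(x_i). With h_i = 1, 3 and divided differences Δ_i = 15, 0, the continuity of p' gives the tridiagonal system
  1·M_0 + 8·M_1 + 3·M_2 = 6(Δ_1 - Δ_0) = -90
Natural end conditions: M_0 = M_2 = 0.
Hence M_0 = 0, M_1 = -45/4, M_2 = 0.
On [0, 1], p'(t) = b_0 + 2c_0·t + 3d_0·t² with b_0 = Δ_0 - h_0(2M_0 + M_1)/6 = 135/8, c_0 = M_0/2 = 0, d_0 = (M_1 - M_0)/(6h_0) = -15/8. So p'(0) = 135/8.

16.8750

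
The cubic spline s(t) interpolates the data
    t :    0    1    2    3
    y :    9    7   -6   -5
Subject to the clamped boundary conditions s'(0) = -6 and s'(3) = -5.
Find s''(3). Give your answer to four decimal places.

Write σ_i for s''(x_i). With h_i = 1, 1, 1 and divided differences Δ_i = -2, -13, 1, the continuity of s' gives the tridiagonal system
  1·σ_0 + 4·σ_1 + 1·σ_2 = 6(Δ_1 - Δ_0) = -66
  1·σ_1 + 4·σ_2 + 1·σ_3 = 6(Δ_2 - Δ_1) = 84
Clamped end conditions give two more equations: 2h_0·σ_0 + h_0·σ_1 = 6(Δ_0 - s'(0)) = 24 and h_2·σ_2 + 2h_2·σ_3 = 6(s'(3) - Δ_2) = -36.
Forward elimination and back-substitution give σ_0 = 86/3, σ_1 = -100/3, σ_2 = 116/3, σ_3 = -112/3.

-37.3333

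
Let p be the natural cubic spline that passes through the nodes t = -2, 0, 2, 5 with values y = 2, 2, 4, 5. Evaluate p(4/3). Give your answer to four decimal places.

Put M_i = p'' at the i-th knot. Here h = (2, 2, 3) and Δ = (0, 1, 1/3), so the interior equations h_(i-1)·M_(i-1) + 2(h_(i-1)+h_i)·M_i + h_i·M_(i+1) = 6(Δ_i − Δ_(i-1)) read
  2·M_0 + 8·M_1 + 2·M_2 = 6(Δ_1 - Δ_0) = 6
  2·M_1 + 10·M_2 + 3·M_3 = 6(Δ_2 - Δ_1) = -4
Natural end conditions: M_0 = M_3 = 0.
Solving: M_0 = 0, M_1 = 17/19, M_2 = -11/19, M_3 = 0.
On [0, 2], p(t) = 2 + 34/57·t + 17/38·t² - 7/57·t³.
With t = 4/3: p(4/3) = 5078/1539.

3.2995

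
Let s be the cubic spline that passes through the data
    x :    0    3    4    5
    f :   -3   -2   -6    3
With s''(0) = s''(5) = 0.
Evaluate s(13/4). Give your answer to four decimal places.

Put m_i = s'' at the i-th knot. Here h = (3, 1, 1) and Δ = (1/3, -4, 9), so the interior equations h_(i-1)·m_(i-1) + 2(h_(i-1)+h_i)·m_i + h_i·m_(i+1) = 6(Δ_i − Δ_(i-1)) read
  3·m_0 + 8·m_1 + 1·m_2 = 6(Δ_1 - Δ_0) = -26
  1·m_1 + 4·m_2 + 1·m_3 = 6(Δ_2 - Δ_1) = 78
Natural end conditions: m_0 = m_3 = 0.
Hence m_0 = 0, m_1 = -182/31, m_2 = 650/31, m_3 = 0.
On [3, 4], s(x) = -2 - 515/93·(x - 3) - 91/31·(x - 3)² + 416/93·(x - 3)³.
With (x - 3) = 1/4: s(13/4) = -1735/496.

-3.4980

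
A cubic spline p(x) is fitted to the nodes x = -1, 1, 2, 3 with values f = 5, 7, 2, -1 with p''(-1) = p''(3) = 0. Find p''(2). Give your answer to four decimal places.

4.6957

Put m_i = p'' at the i-th knot. Here h = (2, 1, 1) and Δ = (1, -5, -3), so the interior equations h_(i-1)·m_(i-1) + 2(h_(i-1)+h_i)·m_i + h_i·m_(i+1) = 6(Δ_i − Δ_(i-1)) read
  2·m_0 + 6·m_1 + 1·m_2 = 6(Δ_1 - Δ_0) = -36
  1·m_1 + 4·m_2 + 1·m_3 = 6(Δ_2 - Δ_1) = 12
Natural end conditions: m_0 = m_3 = 0.
Forward elimination and back-substitution give m_0 = 0, m_1 = -156/23, m_2 = 108/23, m_3 = 0.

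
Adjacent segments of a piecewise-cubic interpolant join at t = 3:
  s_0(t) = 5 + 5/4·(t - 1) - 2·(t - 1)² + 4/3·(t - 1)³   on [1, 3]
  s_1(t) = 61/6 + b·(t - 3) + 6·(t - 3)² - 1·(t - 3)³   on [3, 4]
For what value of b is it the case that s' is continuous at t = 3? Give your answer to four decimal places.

s_0'(t) = 5/4 - 4·(t - 1) + 4·(t - 1)², so s_0'(3) = 37/4. On the right, s_1'(3) = b, so b = 37/4.

9.2500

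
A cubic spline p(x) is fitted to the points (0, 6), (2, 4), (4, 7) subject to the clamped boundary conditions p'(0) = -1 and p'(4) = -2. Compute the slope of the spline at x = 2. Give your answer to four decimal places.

Write m_i for p''(x_i). With h_i = 2, 2 and divided differences Δ_i = -1, 3/2, the continuity of p' gives the tridiagonal system
  2·m_0 + 8·m_1 + 2·m_2 = 6(Δ_1 - Δ_0) = 15
Clamped end conditions give two more equations: 2h_0·m_0 + h_0·m_1 = 6(Δ_0 - p'(0)) = 0 and h_1·m_1 + 2h_1·m_2 = 6(p'(4) - Δ_1) = -21.
Hence m_0 = -17/8, m_1 = 17/4, m_2 = -59/8.
On [2, 4], p'(x) = b_1 + 2c_1·(x - 2) + 3d_1·(x - 2)² with b_1 = Δ_1 - h_1(2m_1 + m_2)/6 = 9/8, c_1 = m_1/2 = 17/8, d_1 = (m_2 - m_1)/(6h_1) = -31/32. So p'(2) = 9/8.

1.1250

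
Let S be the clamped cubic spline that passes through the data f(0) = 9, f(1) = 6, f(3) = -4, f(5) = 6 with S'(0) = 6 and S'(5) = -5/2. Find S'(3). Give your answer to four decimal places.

2.6087

Let M_i = S''(x_i). Step sizes h_i = 1, 2, 2; slopes of the chords Δ_i = (y_(i+1) - y_i)/h_i = -3, -5, 5.
  1·M_0 + 6·M_1 + 2·M_2 = 6(Δ_1 - Δ_0) = -12
  2·M_1 + 8·M_2 + 2·M_3 = 6(Δ_2 - Δ_1) = 60
Clamped end conditions give two more equations: 2h_0·M_0 + h_0·M_1 = 6(Δ_0 - S'(0)) = -54 and h_2·M_2 + 2h_2·M_3 = 6(S'(5) - Δ_2) = -45.
Solving the tridiagonal system: M_0 = -601/23, M_1 = -40/23, M_2 = 565/46, M_3 = -400/23.
On [3, 5], S'(t) = b_2 + 2c_2·(t - 3) + 3d_2·(t - 3)² with b_2 = Δ_2 - h_2(2M_2 + M_3)/6 = 60/23, c_2 = M_2/2 = 565/92, d_2 = (M_3 - M_2)/(6h_2) = -455/184. So S'(3) = 60/23.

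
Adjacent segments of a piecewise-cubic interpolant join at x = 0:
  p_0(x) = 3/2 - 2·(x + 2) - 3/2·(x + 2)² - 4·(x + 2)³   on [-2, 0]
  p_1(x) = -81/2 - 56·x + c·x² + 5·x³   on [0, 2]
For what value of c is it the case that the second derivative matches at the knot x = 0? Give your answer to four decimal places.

p_0''(x) = -3 - 24·(x + 2), so p_0''(0) = -51. On the right, p_1''(0) = 2c, so c = -51/2.

-25.5000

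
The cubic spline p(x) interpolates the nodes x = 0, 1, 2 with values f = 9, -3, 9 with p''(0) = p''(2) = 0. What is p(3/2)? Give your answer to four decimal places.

Write M_i for p''(x_i). With h_i = 1, 1 and divided differences Δ_i = -12, 12, the continuity of p' gives the tridiagonal system
  1·M_0 + 4·M_1 + 1·M_2 = 6(Δ_1 - Δ_0) = 144
Natural end conditions: M_0 = M_2 = 0.
Hence M_0 = 0, M_1 = 36, M_2 = 0.
On [1, 2], p(x) = -3 + 0·(x - 1) + 18·(x - 1)² - 6·(x - 1)³.
With (x - 1) = 1/2: p(3/2) = 3/4.

0.7500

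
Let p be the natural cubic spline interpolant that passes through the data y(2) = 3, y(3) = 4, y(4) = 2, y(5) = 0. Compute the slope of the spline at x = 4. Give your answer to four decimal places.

-2.4000

With M_i denoting the second derivative at x_i, h_i = 1, 1, 1, and Δ_i = (y_(i+1) − y_i)/h_i = 1, -2, -2:
  1·M_0 + 4·M_1 + 1·M_2 = 6(Δ_1 - Δ_0) = -18
  1·M_1 + 4·M_2 + 1·M_3 = 6(Δ_2 - Δ_1) = 0
Natural end conditions: M_0 = M_3 = 0.
Solving: M_0 = 0, M_1 = -24/5, M_2 = 6/5, M_3 = 0.
On [4, 5], p'(x) = b_2 + 2c_2·(x - 4) + 3d_2·(x - 4)² with b_2 = Δ_2 - h_2(2M_2 + M_3)/6 = -12/5, c_2 = M_2/2 = 3/5, d_2 = (M_3 - M_2)/(6h_2) = -1/5. So p'(4) = -12/5.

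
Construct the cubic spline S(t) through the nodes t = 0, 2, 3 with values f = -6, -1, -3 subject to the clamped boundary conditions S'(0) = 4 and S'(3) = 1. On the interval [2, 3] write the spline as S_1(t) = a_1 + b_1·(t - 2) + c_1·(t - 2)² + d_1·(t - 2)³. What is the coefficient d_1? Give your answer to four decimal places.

3.2500

Write m_i for S''(x_i). With h_i = 2, 1 and divided differences Δ_i = 5/2, -2, the continuity of S' gives the tridiagonal system
  2·m_0 + 6·m_1 + 1·m_2 = 6(Δ_1 - Δ_0) = -27
Clamped end conditions give two more equations: 2h_0·m_0 + h_0·m_1 = 6(Δ_0 - S'(0)) = -9 and h_1·m_1 + 2h_1·m_2 = 6(S'(3) - Δ_1) = 18.
Solving: m_0 = 5/4, m_1 = -7, m_2 = 25/2.
On [2, 3], with S_1(t) = a_1 + b_1·(t - 2) + c_1·(t - 2)² + d_1·(t - 2)³: c_1 = m_1/2 = -7/2, d_1 = (m_2 - m_1)/(6h_1) = 13/4, b_1 = Δ_1 - h_1(2m_1 + m_2)/6 = -7/4.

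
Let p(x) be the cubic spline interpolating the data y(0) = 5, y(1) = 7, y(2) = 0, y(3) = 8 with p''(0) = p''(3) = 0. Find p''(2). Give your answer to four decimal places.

Write σ_i for p''(x_i). With h_i = 1, 1, 1 and divided differences Δ_i = 2, -7, 8, the continuity of p' gives the tridiagonal system
  1·σ_0 + 4·σ_1 + 1·σ_2 = 6(Δ_1 - Δ_0) = -54
  1·σ_1 + 4·σ_2 + 1·σ_3 = 6(Δ_2 - Δ_1) = 90
Natural end conditions: σ_0 = σ_3 = 0.
Forward elimination and back-substitution give σ_0 = 0, σ_1 = -102/5, σ_2 = 138/5, σ_3 = 0.

27.6000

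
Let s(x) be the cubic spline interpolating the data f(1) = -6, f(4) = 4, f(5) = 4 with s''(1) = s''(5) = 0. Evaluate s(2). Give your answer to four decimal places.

-1.5556

Write σ_i for s''(x_i). With h_i = 3, 1 and divided differences Δ_i = 10/3, 0, the continuity of s' gives the tridiagonal system
  3·σ_0 + 8·σ_1 + 1·σ_2 = 6(Δ_1 - Δ_0) = -20
Natural end conditions: σ_0 = σ_2 = 0.
Solving the tridiagonal system: σ_0 = 0, σ_1 = -5/2, σ_2 = 0.
On [1, 4], s(x) = -6 + 55/12·(x - 1) + 0·(x - 1)² - 5/36·(x - 1)³.
With (x - 1) = 1: s(2) = -14/9.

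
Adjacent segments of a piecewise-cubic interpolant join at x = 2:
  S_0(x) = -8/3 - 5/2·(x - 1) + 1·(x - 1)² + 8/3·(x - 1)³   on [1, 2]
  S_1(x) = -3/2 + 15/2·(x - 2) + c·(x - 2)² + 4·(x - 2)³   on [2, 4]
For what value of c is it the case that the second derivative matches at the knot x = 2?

S_0''(x) = 2 + 16·(x - 1), so S_0''(2) = 18. On the right, S_1''(2) = 2c, so c = 9.

9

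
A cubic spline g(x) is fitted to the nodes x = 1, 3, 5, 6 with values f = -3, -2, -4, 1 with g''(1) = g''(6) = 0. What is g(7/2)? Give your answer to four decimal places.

Let m_i = g''(x_i). Step sizes h_i = 2, 2, 1; slopes of the chords Δ_i = (y_(i+1) - y_i)/h_i = 1/2, -1, 5.
  2·m_0 + 8·m_1 + 2·m_2 = 6(Δ_1 - Δ_0) = -9
  2·m_1 + 6·m_2 + 1·m_3 = 6(Δ_2 - Δ_1) = 36
Natural end conditions: m_0 = m_3 = 0.
Hence m_0 = 0, m_1 = -63/22, m_2 = 153/22, m_3 = 0.
On [3, 5], g(x) = -2 - 31/22·(x - 3) - 63/44·(x - 3)² + 9/11·(x - 3)³.
With (x - 3) = 1/2: g(7/2) = -521/176.

-2.9602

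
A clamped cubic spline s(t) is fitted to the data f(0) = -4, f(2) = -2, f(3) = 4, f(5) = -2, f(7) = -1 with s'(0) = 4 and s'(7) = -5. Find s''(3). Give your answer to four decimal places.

-13.8689

Let m_i = s''(x_i). Step sizes h_i = 2, 1, 2, 2; slopes of the chords Δ_i = (y_(i+1) - y_i)/h_i = 1, 6, -3, 1/2.
  2·m_0 + 6·m_1 + 1·m_2 = 6(Δ_1 - Δ_0) = 30
  1·m_1 + 6·m_2 + 2·m_3 = 6(Δ_2 - Δ_1) = -54
  2·m_2 + 8·m_3 + 2·m_4 = 6(Δ_3 - Δ_2) = 21
Clamped end conditions give two more equations: 2h_0·m_0 + h_0·m_1 = 6(Δ_0 - s'(0)) = -18 and h_3·m_3 + 2h_3·m_4 = 6(s'(7) - Δ_3) = -33.
Solving: m_0 = -597/61, m_1 = 645/61, m_2 = -846/61, m_3 = 1137/122, m_4 = -1575/122.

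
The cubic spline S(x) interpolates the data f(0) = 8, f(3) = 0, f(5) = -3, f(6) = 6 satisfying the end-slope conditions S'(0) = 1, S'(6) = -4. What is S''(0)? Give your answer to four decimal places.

-2.4386

With σ_i denoting the second derivative at x_i, h_i = 3, 2, 1, and Δ_i = (y_(i+1) − y_i)/h_i = -8/3, -3/2, 9:
  3·σ_0 + 10·σ_1 + 2·σ_2 = 6(Δ_1 - Δ_0) = 7
  2·σ_1 + 6·σ_2 + 1·σ_3 = 6(Δ_2 - Δ_1) = 63
Clamped end conditions give two more equations: 2h_0·σ_0 + h_0·σ_1 = 6(Δ_0 - S'(0)) = -22 and h_2·σ_2 + 2h_2·σ_3 = 6(S'(6) - Δ_2) = -78.
Solving: σ_0 = -139/57, σ_1 = -140/57, σ_2 = 1108/57, σ_3 = -2777/57.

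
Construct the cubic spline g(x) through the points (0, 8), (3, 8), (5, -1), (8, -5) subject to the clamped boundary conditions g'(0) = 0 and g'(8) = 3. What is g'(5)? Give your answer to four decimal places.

Put m_i = g'' at the i-th knot. Here h = (3, 2, 3) and Δ = (0, -9/2, -4/3), so the interior equations h_(i-1)·m_(i-1) + 2(h_(i-1)+h_i)·m_i + h_i·m_(i+1) = 6(Δ_i − Δ_(i-1)) read
  3·m_0 + 10·m_1 + 2·m_2 = 6(Δ_1 - Δ_0) = -27
  2·m_1 + 10·m_2 + 3·m_3 = 6(Δ_2 - Δ_1) = 19
Clamped end conditions give two more equations: 2h_0·m_0 + h_0·m_1 = 6(Δ_0 - g'(0)) = 0 and h_2·m_2 + 2h_2·m_3 = 6(g'(8) - Δ_2) = 26.
Solving the tridiagonal system: m_0 = 23/13, m_1 = -46/13, m_2 = 20/13, m_3 = 139/39.
On [5, 8], g'(x) = b_2 + 2c_2·(x - 5) + 3d_2·(x - 5)² with b_2 = Δ_2 - h_2(2m_2 + m_3)/6 = -121/26, c_2 = m_2/2 = 10/13, d_2 = (m_3 - m_2)/(6h_2) = 79/702. So g'(5) = -121/26.

-4.6538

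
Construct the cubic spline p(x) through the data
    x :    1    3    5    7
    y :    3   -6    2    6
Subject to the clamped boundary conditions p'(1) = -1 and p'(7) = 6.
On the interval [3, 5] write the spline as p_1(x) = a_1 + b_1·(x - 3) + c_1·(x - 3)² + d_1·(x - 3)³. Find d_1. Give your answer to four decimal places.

-1.4250

Put M_i = p'' at the i-th knot. Here h = (2, 2, 2) and Δ = (-9/2, 4, 2), so the interior equations h_(i-1)·M_(i-1) + 2(h_(i-1)+h_i)·M_i + h_i·M_(i+1) = 6(Δ_i − Δ_(i-1)) read
  2·M_0 + 8·M_1 + 2·M_2 = 6(Δ_1 - Δ_0) = 51
  2·M_1 + 8·M_2 + 2·M_3 = 6(Δ_2 - Δ_1) = -12
Clamped end conditions give two more equations: 2h_0·M_0 + h_0·M_1 = 6(Δ_0 - p'(1)) = -21 and h_2·M_2 + 2h_2·M_3 = 6(p'(7) - Δ_2) = 24.
Solving the tridiagonal system: M_0 = -317/30, M_1 = 319/30, M_2 = -97/15, M_3 = 277/30.
On [3, 5], with p_1(x) = a_1 + b_1·(x - 3) + c_1·(x - 3)² + d_1·(x - 3)³: c_1 = M_1/2 = 319/60, d_1 = (M_2 - M_1)/(6h_1) = -57/40, b_1 = Δ_1 - h_1(2M_1 + M_2)/6 = -14/15.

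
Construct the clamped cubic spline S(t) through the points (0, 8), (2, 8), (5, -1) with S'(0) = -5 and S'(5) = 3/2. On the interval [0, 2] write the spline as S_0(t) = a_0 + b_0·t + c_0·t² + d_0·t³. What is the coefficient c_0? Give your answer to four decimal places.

Let σ_i = S''(x_i). Step sizes h_i = 2, 3; slopes of the chords Δ_i = (y_(i+1) - y_i)/h_i = 0, -3.
  2·σ_0 + 10·σ_1 + 3·σ_2 = 6(Δ_1 - Δ_0) = -18
Clamped end conditions give two more equations: 2h_0·σ_0 + h_0·σ_1 = 6(Δ_0 - S'(0)) = 30 and h_1·σ_1 + 2h_1·σ_2 = 6(S'(5) - Δ_1) = 27.
Hence σ_0 = 53/5, σ_1 = -31/5, σ_2 = 38/5.
On [0, 2], with S_0(t) = a_0 + b_0·t + c_0·t² + d_0·t³: c_0 = σ_0/2 = 53/10, d_0 = (σ_1 - σ_0)/(6h_0) = -7/5, b_0 = Δ_0 - h_0(2σ_0 + σ_1)/6 = -5.

5.3000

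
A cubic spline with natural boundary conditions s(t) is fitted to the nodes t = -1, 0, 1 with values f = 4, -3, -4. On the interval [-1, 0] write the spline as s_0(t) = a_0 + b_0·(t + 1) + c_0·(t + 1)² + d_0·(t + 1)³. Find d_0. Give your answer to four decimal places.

1.5000

Put M_i = s'' at the i-th knot. Here h = (1, 1) and Δ = (-7, -1), so the interior equations h_(i-1)·M_(i-1) + 2(h_(i-1)+h_i)·M_i + h_i·M_(i+1) = 6(Δ_i − Δ_(i-1)) read
  1·M_0 + 4·M_1 + 1·M_2 = 6(Δ_1 - Δ_0) = 36
Natural end conditions: M_0 = M_2 = 0.
Hence M_0 = 0, M_1 = 9, M_2 = 0.
On [-1, 0], with s_0(t) = a_0 + b_0·(t + 1) + c_0·(t + 1)² + d_0·(t + 1)³: c_0 = M_0/2 = 0, d_0 = (M_1 - M_0)/(6h_0) = 3/2, b_0 = Δ_0 - h_0(2M_0 + M_1)/6 = -17/2.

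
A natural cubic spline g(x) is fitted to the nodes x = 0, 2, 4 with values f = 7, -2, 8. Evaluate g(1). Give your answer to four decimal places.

Write M_i for g''(x_i). With h_i = 2, 2 and divided differences Δ_i = -9/2, 5, the continuity of g' gives the tridiagonal system
  2·M_0 + 8·M_1 + 2·M_2 = 6(Δ_1 - Δ_0) = 57
Natural end conditions: M_0 = M_2 = 0.
Hence M_0 = 0, M_1 = 57/8, M_2 = 0.
On [0, 2], g(x) = 7 - 55/8·x + 0·x² + 19/32·x³.
With x = 1: g(1) = 23/32.

0.7188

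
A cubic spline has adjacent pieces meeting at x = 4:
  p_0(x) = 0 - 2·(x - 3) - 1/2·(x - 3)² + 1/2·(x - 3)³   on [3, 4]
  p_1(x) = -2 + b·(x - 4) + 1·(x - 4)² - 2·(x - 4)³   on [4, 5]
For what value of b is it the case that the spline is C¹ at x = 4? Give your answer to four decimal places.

p_0'(x) = -2 - 1·(x - 3) + 3/2·(x - 3)², so p_0'(4) = -3/2. On the right, p_1'(4) = b, so b = -3/2.

-1.5000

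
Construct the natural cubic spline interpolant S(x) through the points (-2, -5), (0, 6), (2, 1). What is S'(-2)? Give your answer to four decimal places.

7.5000

Put M_i = S'' at the i-th knot. Here h = (2, 2) and Δ = (11/2, -5/2), so the interior equations h_(i-1)·M_(i-1) + 2(h_(i-1)+h_i)·M_i + h_i·M_(i+1) = 6(Δ_i − Δ_(i-1)) read
  2·M_0 + 8·M_1 + 2·M_2 = 6(Δ_1 - Δ_0) = -48
Natural end conditions: M_0 = M_2 = 0.
Forward elimination and back-substitution give M_0 = 0, M_1 = -6, M_2 = 0.
On [-2, 0], S'(x) = b_0 + 2c_0·(x + 2) + 3d_0·(x + 2)² with b_0 = Δ_0 - h_0(2M_0 + M_1)/6 = 15/2, c_0 = M_0/2 = 0, d_0 = (M_1 - M_0)/(6h_0) = -1/2. So S'(-2) = 15/2.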